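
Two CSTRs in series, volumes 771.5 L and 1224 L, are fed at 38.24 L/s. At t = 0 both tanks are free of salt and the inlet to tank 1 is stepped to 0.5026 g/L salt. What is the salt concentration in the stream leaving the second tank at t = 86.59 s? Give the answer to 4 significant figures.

Species balance on tank i: dCᵢ/dt = (Cᵢ₋₁ − Cᵢ)/τᵢ with τᵢ = Vᵢ/Q.
τ₁ = 771.5/38.24 = 20.1752 s; τ₂ = 1224/38.24 = 32.0084 s.
Solving the cascade with C₁(0)=C₂(0)=0 gives C₂(t) = C_in[1 − (τ₁ e^(−t/τ₁) − τ₂ e^(−t/τ₂))/(τ₁ − τ₂)].
At t = 86.59: e^(−t/τ₁) = 0.0136789, e^(−t/τ₂) = 0.0668549.
C₂ = 0.5026·[1 − (20.1752·0.0136789 − 32.0084·0.0668549)/(-11.8332)] = 0.5026·0.842481 = 0.423431 g/L.

0.4234 g/L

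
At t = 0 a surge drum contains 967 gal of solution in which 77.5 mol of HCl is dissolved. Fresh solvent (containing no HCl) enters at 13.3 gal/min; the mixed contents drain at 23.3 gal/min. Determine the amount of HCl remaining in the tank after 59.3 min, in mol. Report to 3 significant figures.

8.47 mol

Let m(t) be the amount of HCl. Volume: V(t) = V₀ + (Q_in − Q_out) t = 967 − 10.000 t; V(59.3) = 374.00 gal.
Species balance (pure solvent in): dm/dt = −Q_out · m/V(t).
dm/m = −Q_out dt/(V₀ − 10.000 t); integrating gives ln(m/m₀) = −(Q_out/(Q_in−Q_out)) ln(V/V₀).
m = m₀ (V₀/V)^(Q_out/(Q_in−Q_out)) = 77.5 × (967/374.00)^(-2.3300) = 8.4732 mol.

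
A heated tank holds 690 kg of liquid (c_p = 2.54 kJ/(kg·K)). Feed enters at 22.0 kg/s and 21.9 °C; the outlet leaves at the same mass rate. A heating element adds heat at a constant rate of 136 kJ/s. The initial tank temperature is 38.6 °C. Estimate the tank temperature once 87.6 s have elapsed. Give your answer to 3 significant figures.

25.2 °C

Heat balance on the well-mixed liquid: M c_p dT/dt = ṁ c_p (T_in − T) + 136.
Rearrange: dT/dt = (T_ss − T)/τ with τ = M/ṁ = 31.364 s and T_ss = T_in + Q̇/(ṁ c_p) = 24.334 °C.
T approaches T_ss exponentially: T(t) = T_ss + (T₀ − T_ss) e^(−t/τ).
T(87.6) = 24.334 + (14.266)·e^(−87.6/31.364) = 24.334 + (14.266)·0.061235 = 25.207 °C.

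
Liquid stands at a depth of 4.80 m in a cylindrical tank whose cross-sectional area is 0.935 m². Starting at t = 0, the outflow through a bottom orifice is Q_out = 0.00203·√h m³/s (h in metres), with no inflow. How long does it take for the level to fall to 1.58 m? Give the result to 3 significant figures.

860 s

A dh/dt = −Q_out = −0.00203 √h.
Separate and integrate: 2(√h − √h₀) = −(0.00203/A) t.
t = 2A(√h₀ − √h)/0.00203 = 2·0.935·(√4.80 − √1.58)/0.00203
  = 1.8700 × (2.1909 − 1.2570) / 0.00203 = 860.30 s.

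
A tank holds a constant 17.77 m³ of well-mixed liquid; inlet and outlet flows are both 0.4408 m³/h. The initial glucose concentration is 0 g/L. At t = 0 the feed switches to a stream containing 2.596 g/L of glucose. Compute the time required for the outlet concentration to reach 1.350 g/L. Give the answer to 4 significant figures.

Accumulation = in − out for the solute gives V dC/dt = Q(C_in − C), so τ = V/Q = 40.3131 h.
C(t) = C_in + (C₀ − C_in) e^(−t/τ). Set C = 1.350 and solve for t:
e^(−t/τ) = (C − C_in)/(C₀ − C_in) = (1.350 − 2.596)/(0 − 2.596) = 0.479969
t = −τ ln(…) = 40.3131 × 0.734033 = 29.5911 h.

29.59 h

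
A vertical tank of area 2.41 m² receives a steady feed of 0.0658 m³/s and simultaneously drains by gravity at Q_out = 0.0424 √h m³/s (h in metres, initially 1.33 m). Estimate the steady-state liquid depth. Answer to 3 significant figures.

Level balance: A dh/dt = 0.0658 − 0.0424 √h. Setting dh/dt = 0:
Q_in = 0.0424 √h_ss ⇒ √h_ss = 0.0658/0.0424 = 1.5519.
h_ss = 1.5519² = 2.4084 m. (Since h₀ = 1.33 m < h_ss, the level will rise toward this value.)

2.41 m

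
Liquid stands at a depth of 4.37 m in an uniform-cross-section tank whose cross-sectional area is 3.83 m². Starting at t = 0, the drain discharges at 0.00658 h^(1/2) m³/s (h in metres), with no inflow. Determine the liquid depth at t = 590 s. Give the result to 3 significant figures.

Mass balance (ρ constant): A dh/dt = −0.00658 √h.
This is separable: 2 d(√h)/dt = −0.00658/A, so √h = √h₀ − (0.00658/(2A)) t.
√h = √4.37 − 0.00658·590/(2·3.83) = 2.0905 − 0.50681 = 1.5836.
h = 1.5836² = 2.5079 m.

2.51 m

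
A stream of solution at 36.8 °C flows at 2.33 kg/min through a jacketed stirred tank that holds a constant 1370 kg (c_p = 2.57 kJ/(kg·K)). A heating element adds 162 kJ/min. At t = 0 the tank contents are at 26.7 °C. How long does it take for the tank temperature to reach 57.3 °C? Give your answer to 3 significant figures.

Heat balance on the well-mixed liquid: M c_p dT/dt = ṁ c_p (T_in − T) + 162.
τ = M/ṁ = 587.98 min; T_ss = T_in + Q̇/(ṁ c_p) = 63.854 °C.
T(t) = T_ss + (T₀ − T_ss) e^(−t/τ). Set T = 57.3:
e^(−t/τ) = (57.3 − 63.854)/(26.7 − 63.854) = 0.17639
t = −587.98 · ln(0.17639) = 1020.2 min.

1020 min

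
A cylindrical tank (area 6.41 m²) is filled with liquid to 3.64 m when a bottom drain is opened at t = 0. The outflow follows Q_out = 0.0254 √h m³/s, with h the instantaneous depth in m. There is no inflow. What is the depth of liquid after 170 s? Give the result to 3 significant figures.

With no inflow, A dh/dt = −0.0254 √h.
This is separable: 2 d(√h)/dt = −0.0254/A, so √h = √h₀ − (0.0254/(2A)) t.
√h = √3.64 − 0.0254·170/(2·6.41) = 1.9079 − 0.33682 = 1.5711.
h = 1.5711² = 2.4682 m.

2.47 m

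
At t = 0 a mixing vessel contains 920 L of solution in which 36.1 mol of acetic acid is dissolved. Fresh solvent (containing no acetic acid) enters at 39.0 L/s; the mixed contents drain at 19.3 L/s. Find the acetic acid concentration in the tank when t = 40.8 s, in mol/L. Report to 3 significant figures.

0.0113 mol/L

Total volume: dV/dt = Q_in − Q_out = 19.700 L/s, so V(t) = 920 + 19.700 t and V(40.8) = 1723.8 L.
No acetic acid enters, so dm/dt = −Q_out · (m/V).
dm/m = −Q_out dt/(V₀ + 19.700 t); integrating gives ln(m/m₀) = −(Q_out/(Q_in−Q_out)) ln(V/V₀).
m = m₀ (V₀/V)^(Q_out/(Q_in−Q_out)) = 36.1 × (920/1723.8)^(0.97970) = 19.514 mol.
C = m/V = 19.514/1723.8 = 0.011321 mol/L.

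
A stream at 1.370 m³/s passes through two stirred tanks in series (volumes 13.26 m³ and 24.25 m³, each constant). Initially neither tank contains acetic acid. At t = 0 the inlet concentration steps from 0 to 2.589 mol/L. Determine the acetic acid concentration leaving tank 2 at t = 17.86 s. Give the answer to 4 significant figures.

Species balance on tank i: dCᵢ/dt = (Cᵢ₋₁ − Cᵢ)/τᵢ with τᵢ = Vᵢ/Q.
τ₁ = 13.26/1.370 = 9.67883 s; τ₂ = 24.25/1.370 = 17.7007 s.
Solving the cascade with C₁(0)=C₂(0)=0 gives C₂(t) = C_in[1 − (τ₁ e^(−t/τ₁) − τ₂ e^(−t/τ₂))/(τ₁ − τ₂)].
At t = 17.86: e^(−t/τ₁) = 0.157984, e^(−t/τ₂) = 0.364584.
C₂ = 2.589·[1 − (9.67883·0.157984 − 17.7007·0.364584)/(-8.02190)] = 2.589·0.386142 = 0.999721 mol/L.

0.9997 mol/L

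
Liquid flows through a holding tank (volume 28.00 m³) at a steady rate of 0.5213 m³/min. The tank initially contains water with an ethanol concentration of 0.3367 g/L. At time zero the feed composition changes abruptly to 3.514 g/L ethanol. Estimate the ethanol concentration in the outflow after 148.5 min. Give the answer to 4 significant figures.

3.314 g/L

Transient balance on the dissolved component: V dC/dt = Q(C_in − C).
Rewrite as dC/dt + C/τ = C_in/τ, τ = V/Q = 53.7119 min.
Integrating: C(t) = C_in + (C₀ − C_in) e^(−t/τ).
C(148.5) = 3.514 + (0.3367 − 3.514)·e^(−148.5/53.7119) = 3.514 + (-3.17730)·0.0629917 = 3.31386 g/L.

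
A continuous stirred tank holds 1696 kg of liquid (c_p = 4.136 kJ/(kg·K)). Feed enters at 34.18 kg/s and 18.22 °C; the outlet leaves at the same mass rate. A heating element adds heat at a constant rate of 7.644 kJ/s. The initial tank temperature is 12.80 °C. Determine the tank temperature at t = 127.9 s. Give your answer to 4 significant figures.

M c_p dT/dt = ṁ c_p (T_in − T) + Q̇.
Rearrange: dT/dt = (T_ss − T)/τ with τ = M/ṁ = 49.6197 s and T_ss = T_in + Q̇/(ṁ c_p) = 18.2741 °C.
Solution: T(t) = T_ss + (T₀ − T_ss) e^(−t/τ).
T(127.9) = 18.2741 + (-5.47407)·e^(−127.9/49.6197) = 18.2741 + (-5.47407)·0.0759555 = 17.8583 °C.

17.86 °C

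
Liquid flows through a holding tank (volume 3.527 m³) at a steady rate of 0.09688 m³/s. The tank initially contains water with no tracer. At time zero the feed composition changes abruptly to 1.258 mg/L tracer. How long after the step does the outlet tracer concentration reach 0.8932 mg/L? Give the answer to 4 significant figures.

45.07 s

Species balance: V dC/dt = Q(C_in − C) ⇒ τ = V/Q = 36.4059 s.
C(t) = C_in + (C₀ − C_in) e^(−t/τ). Set C = 0.8932 and solve for t:
e^(−t/τ) = (C − C_in)/(C₀ − C_in) = (0.8932 − 1.258)/(0 − 1.258) = 0.289984
t = −τ ln(…) = 36.4059 × 1.23793 = 45.0679 s.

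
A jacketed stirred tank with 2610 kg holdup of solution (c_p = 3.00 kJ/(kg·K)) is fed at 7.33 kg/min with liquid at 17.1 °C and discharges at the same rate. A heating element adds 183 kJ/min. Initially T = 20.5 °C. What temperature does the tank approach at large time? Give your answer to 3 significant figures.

25.4 °C

M c_p dT/dt = ṁ c_p (T_in − T) + Q̇.
At steady state dT/dt = 0 ⇒ T_ss = T_in + Q̇/(ṁ c_p) = 17.1 + 183/(7.33·3.00) = 25.422 °C.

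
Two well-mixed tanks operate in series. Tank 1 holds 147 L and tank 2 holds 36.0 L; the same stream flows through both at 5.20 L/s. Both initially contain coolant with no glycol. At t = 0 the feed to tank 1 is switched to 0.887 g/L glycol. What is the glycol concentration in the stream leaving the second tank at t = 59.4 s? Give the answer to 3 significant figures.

0.743 g/L

Species balance on tank i: dCᵢ/dt = (Cᵢ₋₁ − Cᵢ)/τᵢ with τᵢ = Vᵢ/Q.
τ₁ = 147/5.20 = 28.269 s; τ₂ = 36.0/5.20 = 6.9231 s.
Solving the cascade with C₁(0)=C₂(0)=0 gives C₂(t) = C_in[1 − (τ₁ e^(−t/τ₁) − τ₂ e^(−t/τ₂))/(τ₁ − τ₂)].
At t = 59.4: e^(−t/τ₁) = 0.12231, e^(−t/τ₂) = 0.00018782.
C₂ = 0.887·[1 − (28.269·0.12231 − 6.9231·0.00018782)/(21.346)] = 0.887·0.83809 = 0.74338 g/L.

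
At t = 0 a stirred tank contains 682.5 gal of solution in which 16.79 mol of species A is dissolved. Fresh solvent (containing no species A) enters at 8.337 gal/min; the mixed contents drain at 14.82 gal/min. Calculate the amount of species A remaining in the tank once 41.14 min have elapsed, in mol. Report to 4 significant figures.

5.408 mol

Total volume: dV/dt = Q_in − Q_out = -6.48300 gal/min, so V(t) = 682.5 − 6.48300 t and V(41.14) = 415.789 gal.
Species balance (pure solvent in): dm/dt = −Q_out · m/V(t).
Separate: dm/m = −Q_out dt/V(t) ⇒ ln(m/m₀) = −(Q_out/(Q_in−Q_out)) ln(V/V₀).
m = m₀ (V₀/V)^(Q_out/(Q_in−Q_out)) = 16.79 × (682.5/415.789)^(-2.28598) = 5.40806 mol.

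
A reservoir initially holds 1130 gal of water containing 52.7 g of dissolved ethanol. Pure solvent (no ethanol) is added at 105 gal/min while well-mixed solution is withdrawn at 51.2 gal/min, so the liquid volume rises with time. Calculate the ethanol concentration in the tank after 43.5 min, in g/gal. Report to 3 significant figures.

0.00522 g/gal

Let m(t) be the amount of ethanol. Volume: V(t) = V₀ + (Q_in − Q_out) t = 1130 + 53.800 t; V(43.5) = 3470.3 gal.
Solute balance: dm/dt = 0 − Q_out C = −Q_out m/V(t).
Separate: dm/m = −Q_out dt/V(t) ⇒ ln(m/m₀) = −(Q_out/(Q_in−Q_out)) ln(V/V₀).
m = m₀ (V₀/V)^(Q_out/(Q_in−Q_out)) = 52.7 × (1130/3470.3)^(0.95167) = 18.116 g.
C = m/V = 18.116/3470.3 = 0.0052204 g/gal.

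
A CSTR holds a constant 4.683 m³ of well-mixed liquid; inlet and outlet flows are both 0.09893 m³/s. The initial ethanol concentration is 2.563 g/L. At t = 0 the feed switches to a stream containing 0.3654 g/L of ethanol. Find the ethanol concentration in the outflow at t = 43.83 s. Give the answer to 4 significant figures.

Accumulation = in − out for the solute gives V dC/dt = Q(C_in − C).
Time constant τ = V/Q = 4.683/0.09893 = 47.3365 s.
Solution: C(t) = C_in + (C₀ − C_in) e^(−t/τ).
C(43.83) = 0.3654 + (2.563 − 0.3654)·e^(−43.83/47.3365) = 0.3654 + (2.19760)·0.396165 = 1.23601 g/L.

1.236 g/L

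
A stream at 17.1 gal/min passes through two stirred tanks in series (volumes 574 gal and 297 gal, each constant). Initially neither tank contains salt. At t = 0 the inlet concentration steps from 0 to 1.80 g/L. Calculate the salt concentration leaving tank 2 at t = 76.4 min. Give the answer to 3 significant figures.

1.44 g/L

Each tank obeys Vᵢ dCᵢ/dt = Q(Cᵢ₋₁ − Cᵢ), so τᵢ = Vᵢ/Q.
τ₁ = 574/17.1 = 33.567 min; τ₂ = 297/17.1 = 17.368 min.
Solving the cascade with C₁(0)=C₂(0)=0 gives C₂(t) = C_in[1 − (τ₁ e^(−t/τ₁) − τ₂ e^(−t/τ₂))/(τ₁ − τ₂)].
At t = 76.4: e^(−t/τ₁) = 0.10269, e^(−t/τ₂) = 0.012292.
C₂ = 1.80·[1 − (33.567·0.10269 − 17.368·0.012292)/(16.199)] = 1.80·0.80038 = 1.4407 g/L.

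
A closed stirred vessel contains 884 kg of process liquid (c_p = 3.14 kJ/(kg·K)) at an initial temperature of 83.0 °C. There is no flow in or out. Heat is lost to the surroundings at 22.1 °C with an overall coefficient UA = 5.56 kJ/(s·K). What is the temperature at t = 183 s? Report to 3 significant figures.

64.3 °C

Lumped-capacitance energy balance: M c_p dT/dt = UA(T_amb − T).
dT/dt = (T_ss − T)/τ with T_ss = T_amb = 22.100 °C, τ = M c_p/UA = 884·3.14/5.56 = 499.24 s.
This is linear first-order; T(t) = T_ss + (T₀ − T_ss) e^(−t/τ).
T(183) = 22.100 + (60.900)·0.69312 = 64.311 °C.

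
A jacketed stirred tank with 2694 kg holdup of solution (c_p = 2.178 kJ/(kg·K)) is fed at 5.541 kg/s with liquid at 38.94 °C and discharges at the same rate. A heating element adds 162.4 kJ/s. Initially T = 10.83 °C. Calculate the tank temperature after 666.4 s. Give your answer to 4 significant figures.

41.84 °C

First-law balance (no shaft work): M c_p dT/dt = ṁ c_p (T_in − T) + 162.4.
τ = M/ṁ = 486.194 s; T_ss = T_in + Q̇/(ṁ c_p) = 38.94 + 162.4/(5.541·2.178) = 52.3967 °C.
T approaches T_ss exponentially: T(t) = T_ss + (T₀ − T_ss) e^(−t/τ).
T(666.4) = 52.3967 + (-41.5667)·e^(−666.4/486.194) = 52.3967 + (-41.5667)·0.253943 = 41.8412 °C.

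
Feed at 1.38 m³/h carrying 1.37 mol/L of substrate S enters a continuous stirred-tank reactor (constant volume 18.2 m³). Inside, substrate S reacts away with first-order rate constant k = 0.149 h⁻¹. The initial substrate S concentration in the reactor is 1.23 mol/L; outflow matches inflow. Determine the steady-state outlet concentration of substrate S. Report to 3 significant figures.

V dC/dt = Q(C_in − C) − k V C.
At steady state: 0 = Q C_in − (Q + kV) C_ss, so C_ss = Q C_in/(Q + kV).
C_ss = 1.38·1.37/(1.38 + 0.149·18.2) = 1.8906/4.0918 = 0.46205 mol/L.

0.462 mol/L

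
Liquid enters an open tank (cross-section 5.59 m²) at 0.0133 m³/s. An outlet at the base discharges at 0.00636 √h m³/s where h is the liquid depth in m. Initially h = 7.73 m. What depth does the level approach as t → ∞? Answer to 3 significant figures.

A dh/dt = Q_in − 0.00636 √h. Steady state requires inflow = outflow:
Q_in = 0.00636 √h_ss ⇒ √h_ss = 0.0133/0.00636 = 2.0912.
h_ss = 2.0912² = 4.3731 m. (Since h₀ = 7.73 m > h_ss, the level will fall toward this value.)

4.37 m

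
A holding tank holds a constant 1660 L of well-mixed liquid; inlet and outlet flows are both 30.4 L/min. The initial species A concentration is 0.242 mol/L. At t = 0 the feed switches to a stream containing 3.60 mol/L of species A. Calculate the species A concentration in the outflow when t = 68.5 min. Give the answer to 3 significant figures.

2.64 mol/L

Mass balance on the solute (V constant): V dC/dt = Q(C_in − C).
So dC/dt = (C_in − C)/τ with τ = V/Q = 1660/30.4 = 54.605 min.
This is linear first-order; C(t) = C_in + (C₀ − C_in) e^(−t/τ).
C(68.5) = 3.60 + (0.242 − 3.60)·e^(−68.5/54.605) = 3.60 + (-3.3580)·0.28523 = 2.6422 mol/L.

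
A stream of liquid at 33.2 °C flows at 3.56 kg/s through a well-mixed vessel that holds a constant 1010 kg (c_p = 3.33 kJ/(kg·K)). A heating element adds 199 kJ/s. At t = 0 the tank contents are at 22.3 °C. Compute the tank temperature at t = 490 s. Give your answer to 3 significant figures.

M c_p dT/dt = ṁ c_p (T_in − T) + Q̇.
τ = M/ṁ = 283.71 s; T_ss = T_in + Q̇/(ṁ c_p) = 33.2 + 199/(3.56·3.33) = 49.986 °C.
Integrating: T(t) = T_ss + (T₀ − T_ss) e^(−t/τ).
T(490) = 49.986 + (-27.686)·e^(−490/283.71) = 49.986 + (-27.686)·0.17779 = 45.064 °C.

45.1 °C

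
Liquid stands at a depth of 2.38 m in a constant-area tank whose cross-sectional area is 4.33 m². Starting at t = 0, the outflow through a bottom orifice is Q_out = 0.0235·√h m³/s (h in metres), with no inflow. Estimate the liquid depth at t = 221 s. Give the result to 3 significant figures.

0.889 m

A dh/dt = −Q_out = −0.0235 √h.
Separate and integrate: 2(√h − √h₀) = −(0.0235/A) t.
√h = √2.38 − 0.0235·221/(2·4.33) = 1.5427 − 0.59971 = 0.94301.
h = 0.94301² = 0.88927 m.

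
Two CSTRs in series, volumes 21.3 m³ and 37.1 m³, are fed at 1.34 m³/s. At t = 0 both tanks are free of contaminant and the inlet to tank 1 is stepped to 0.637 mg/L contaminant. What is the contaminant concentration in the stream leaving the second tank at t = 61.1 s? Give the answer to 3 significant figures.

0.491 mg/L

Each tank obeys Vᵢ dCᵢ/dt = Q(Cᵢ₋₁ − Cᵢ), so τᵢ = Vᵢ/Q.
τ₁ = 21.3/1.34 = 15.896 s; τ₂ = 37.1/1.34 = 27.687 s.
Solving the cascade with C₁(0)=C₂(0)=0 gives C₂(t) = C_in[1 − (τ₁ e^(−t/τ₁) − τ₂ e^(−t/τ₂))/(τ₁ − τ₂)].
At t = 61.1: e^(−t/τ₁) = 0.021411, e^(−t/τ₂) = 0.11005.
C₂ = 0.637·[1 − (15.896·0.021411 − 27.687·0.11005)/(-11.791)] = 0.637·0.77046 = 0.49078 mg/L.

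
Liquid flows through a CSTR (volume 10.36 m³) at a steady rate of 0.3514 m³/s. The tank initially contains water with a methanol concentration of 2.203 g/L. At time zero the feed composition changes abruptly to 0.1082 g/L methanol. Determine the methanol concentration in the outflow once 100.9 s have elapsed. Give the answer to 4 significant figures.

0.1766 g/L

Mass balance on the solute (V constant): V dC/dt = Q(C_in − C).
So dC/dt = (C_in − C)/τ with τ = V/Q = 10.36/0.3514 = 29.4821 s.
Solution: C(t) = C_in + (C₀ − C_in) e^(−t/τ).
C(100.9) = 0.1082 + (2.203 − 0.1082)·e^(−100.9/29.4821) = 0.1082 + (2.09480)·0.0326334 = 0.176560 g/L.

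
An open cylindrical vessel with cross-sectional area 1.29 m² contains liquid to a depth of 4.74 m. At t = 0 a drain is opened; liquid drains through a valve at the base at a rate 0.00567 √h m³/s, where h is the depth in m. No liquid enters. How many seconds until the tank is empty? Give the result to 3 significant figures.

991 s

A dh/dt = −Q_out = −0.00567 √h.
∫ h^(−1/2) dh = −(0.00567/A) ∫ dt, giving 2√h = 2√h₀ − (0.00567/A) t.
Set h = 0: 2√h₀ = (0.00567/A) t_empty ⇒ t_empty = 2A√h₀/0.00567.
t_empty = 2·1.29·√4.74/0.00567 = 2.5800·2.1772/0.00567 = 990.66 s.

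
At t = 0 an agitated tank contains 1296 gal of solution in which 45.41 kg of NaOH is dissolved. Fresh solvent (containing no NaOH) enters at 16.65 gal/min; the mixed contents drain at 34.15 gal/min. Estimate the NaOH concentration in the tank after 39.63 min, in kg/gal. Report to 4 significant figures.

0.01691 kg/gal

Total volume: dV/dt = Q_in − Q_out = -17.5000 gal/min, so V(t) = 1296 − 17.5000 t and V(39.63) = 602.475 gal.
No NaOH enters, so dm/dt = −Q_out · (m/V).
dm/m = −Q_out dt/(V₀ − 17.5000 t); integrating gives ln(m/m₀) = −(Q_out/(Q_in−Q_out)) ln(V/V₀).
m = m₀ (V₀/V)^(Q_out/(Q_in−Q_out)) = 45.41 × (1296/602.475)^(-1.95143) = 10.1854 kg.
C = m/V = 10.1854/602.475 = 0.0169059 kg/gal.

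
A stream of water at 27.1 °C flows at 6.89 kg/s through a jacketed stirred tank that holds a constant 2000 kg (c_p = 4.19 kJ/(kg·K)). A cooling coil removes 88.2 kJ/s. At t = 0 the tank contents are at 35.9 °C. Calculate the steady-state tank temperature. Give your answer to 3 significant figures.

24.0 °C

First-law balance (no shaft work): M c_p dT/dt = ṁ c_p (T_in − T) − 88.2.
At steady state dT/dt = 0 ⇒ T_ss = T_in − Q̇/(ṁ c_p) = 27.1 − 88.2/(6.89·4.19) = 24.045 °C.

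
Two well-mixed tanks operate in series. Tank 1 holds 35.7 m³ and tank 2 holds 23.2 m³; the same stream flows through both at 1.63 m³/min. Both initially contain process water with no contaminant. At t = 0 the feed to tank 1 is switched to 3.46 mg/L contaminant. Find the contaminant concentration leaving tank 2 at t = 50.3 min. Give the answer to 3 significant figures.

Each tank obeys Vᵢ dCᵢ/dt = Q(Cᵢ₋₁ − Cᵢ), so τᵢ = Vᵢ/Q.
τ₁ = 35.7/1.63 = 21.902 min; τ₂ = 23.2/1.63 = 14.233 min.
Tank 1: C₁ = C_in(1 − e^(−t/τ₁)). Tank 2 (τ₁ ≠ τ₂): C₂ = C_in[1 − (τ₁ e^(−t/τ₁) − τ₂ e^(−t/τ₂))/(τ₁ − τ₂)].
At t = 50.3: e^(−t/τ₁) = 0.10060, e^(−t/τ₂) = 0.029188.
C₂ = 3.46·[1 − (21.902·0.10060 − 14.233·0.029188)/(7.6687)] = 3.46·0.76686 = 2.6533 mg/L.

2.65 mg/L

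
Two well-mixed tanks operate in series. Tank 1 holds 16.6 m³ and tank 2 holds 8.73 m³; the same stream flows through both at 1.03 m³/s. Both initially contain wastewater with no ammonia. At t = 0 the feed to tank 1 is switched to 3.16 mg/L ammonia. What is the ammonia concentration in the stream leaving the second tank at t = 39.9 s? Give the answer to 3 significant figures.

2.63 mg/L

Time constants: τᵢ = Vᵢ/Q for each well-mixed tank.
τ₁ = 16.6/1.03 = 16.117 s; τ₂ = 8.73/1.03 = 8.4757 s.
Solving the cascade with C₁(0)=C₂(0)=0 gives C₂(t) = C_in[1 − (τ₁ e^(−t/τ₁) − τ₂ e^(−t/τ₂))/(τ₁ − τ₂)].
At t = 39.9: e^(−t/τ₁) = 0.084102, e^(−t/τ₂) = 0.0090268.
C₂ = 3.16·[1 − (16.117·0.084102 − 8.4757·0.0090268)/(7.6408)] = 3.16·0.83262 = 2.6311 mg/L.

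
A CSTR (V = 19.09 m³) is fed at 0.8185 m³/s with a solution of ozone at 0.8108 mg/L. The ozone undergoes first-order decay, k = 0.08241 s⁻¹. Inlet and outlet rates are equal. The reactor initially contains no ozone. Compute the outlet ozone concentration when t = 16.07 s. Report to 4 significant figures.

Species balance: V dC/dt = Q C_in − Q C − k V C.
This is linear with rate a = Q/V + k = 0.125286 s⁻¹.
C_ss = Q C_in/(Q + kV) = 0.277475 mg/L; C(t) = C_ss + (C₀ − C_ss) e^(−a t).
C(16.07) = 0.277475 + (-0.277475)·e^(−0.125286·16.07) = 0.277475 + (-0.277475)·0.133541 = 0.240421 mg/L.

0.2404 mg/L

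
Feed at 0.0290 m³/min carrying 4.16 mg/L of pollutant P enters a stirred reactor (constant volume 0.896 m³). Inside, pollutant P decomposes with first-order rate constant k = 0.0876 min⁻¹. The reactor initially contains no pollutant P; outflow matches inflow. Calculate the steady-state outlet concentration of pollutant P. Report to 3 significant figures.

1.12 mg/L

Species balance: V dC/dt = Q C_in − Q C − k V C.
Steady state (dC/dt = 0): C_ss = Q C_in/(Q + kV) = C_in/(1 + kV/Q).
C_ss = 0.0290·4.16/(0.0290 + 0.0876·0.896) = 0.12064/0.10749 = 1.1223 mg/L.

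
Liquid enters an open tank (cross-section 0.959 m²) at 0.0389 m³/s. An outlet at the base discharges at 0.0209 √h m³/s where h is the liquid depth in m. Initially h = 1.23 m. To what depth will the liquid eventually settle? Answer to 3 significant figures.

3.46 m

A dh/dt = Q_in − 0.0209 √h. Steady state requires inflow = outflow:
Q_in = 0.0209 √h_ss ⇒ √h_ss = 0.0389/0.0209 = 1.8612.
h_ss = 1.8612² = 3.4642 m. (Since h₀ = 1.23 m < h_ss, the level will rise toward this value.)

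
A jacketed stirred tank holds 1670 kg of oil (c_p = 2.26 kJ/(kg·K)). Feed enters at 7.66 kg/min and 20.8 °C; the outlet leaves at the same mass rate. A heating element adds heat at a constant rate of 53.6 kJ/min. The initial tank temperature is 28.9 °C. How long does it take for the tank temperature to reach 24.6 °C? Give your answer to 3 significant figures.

428 min

M c_p dT/dt = ṁ c_p (T_in − T) + Q̇.
τ = M/ṁ = 218.02 min; T_ss = T_in + Q̇/(ṁ c_p) = 23.896 °C.
T(t) = T_ss + (T₀ − T_ss) e^(−t/τ). Set T = 24.6:
e^(−t/τ) = (24.6 − 23.896)/(28.9 − 23.896) = 0.14065
t = −218.02 · ln(0.14065) = 427.63 min.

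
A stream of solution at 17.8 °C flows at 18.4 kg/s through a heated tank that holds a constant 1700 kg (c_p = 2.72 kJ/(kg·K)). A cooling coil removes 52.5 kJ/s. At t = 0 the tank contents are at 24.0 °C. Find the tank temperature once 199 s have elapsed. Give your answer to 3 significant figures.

M c_p dT/dt = ṁ c_p (T_in − T) − Q̇.
τ = M/ṁ = 92.391 s; T_ss = T_in − Q̇/(ṁ c_p) = 17.8 − 52.5/(18.4·2.72) = 16.751 °C.
T approaches T_ss exponentially: T(t) = T_ss + (T₀ − T_ss) e^(−t/τ).
T(199) = 16.751 + (7.2490)·e^(−199/92.391) = 16.751 + (7.2490)·0.11603 = 17.592 °C.

17.6 °C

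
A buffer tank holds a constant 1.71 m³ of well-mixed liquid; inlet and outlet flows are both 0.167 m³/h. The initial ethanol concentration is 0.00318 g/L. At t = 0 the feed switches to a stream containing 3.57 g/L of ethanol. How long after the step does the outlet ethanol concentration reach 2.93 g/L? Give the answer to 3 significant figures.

17.6 h

Transient balance on the dissolved component: V dC/dt = Q(C_in − C), so τ = V/Q = 10.240 h.
C(t) = C_in + (C₀ − C_in) e^(−t/τ). Set C = 2.93 and solve for t:
e^(−t/τ) = (C − C_in)/(C₀ − C_in) = (2.93 − 3.57)/(0.00318 − 3.57) = 0.17943
t = −τ ln(…) = 10.240 × 1.7180 = 17.591 h.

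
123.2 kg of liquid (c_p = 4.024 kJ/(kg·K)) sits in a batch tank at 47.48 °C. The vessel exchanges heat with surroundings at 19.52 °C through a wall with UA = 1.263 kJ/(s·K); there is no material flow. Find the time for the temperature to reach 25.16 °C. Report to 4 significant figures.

628.4 s

Lumped-capacitance energy balance: M c_p dT/dt = UA(T_amb − T).
τ = M c_p/UA = 392.523 s; T_ss = T_amb = 19.5200 °C.
T(t) = T_ss + (T₀ − T_ss)e^(−t/τ); set T = 25.16:
t = −τ ln[(T − T_ss)/(T₀ − T_ss)] = −392.523 · ln(0.201717) = 628.387 s.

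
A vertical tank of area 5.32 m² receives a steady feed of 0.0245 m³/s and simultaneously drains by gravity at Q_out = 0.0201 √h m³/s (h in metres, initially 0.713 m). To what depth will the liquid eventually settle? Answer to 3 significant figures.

1.49 m

Level balance: A dh/dt = 0.0245 − 0.0201 √h. Setting dh/dt = 0:
Q_in = 0.0201 √h_ss ⇒ √h_ss = 0.0245/0.0201 = 1.2189.
h_ss = 1.2189² = 1.4857 m. (Since h₀ = 0.713 m < h_ss, the level will rise toward this value.)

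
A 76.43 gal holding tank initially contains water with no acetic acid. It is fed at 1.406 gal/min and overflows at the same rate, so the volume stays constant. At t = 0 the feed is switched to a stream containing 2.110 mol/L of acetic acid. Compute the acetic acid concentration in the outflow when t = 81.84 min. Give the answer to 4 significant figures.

1.642 mol/L

Species balance on the tank: V dC/dt = Q(C_in − C).
Time constant τ = V/Q = 76.43/1.406 = 54.3599 min.
Solution: C(t) = C_in + (C₀ − C_in) e^(−t/τ).
C(81.84) = 2.110 + (0 − 2.110)·e^(−81.84/54.3599) = 2.110 + (-2.11000)·0.221901 = 1.64179 mol/L.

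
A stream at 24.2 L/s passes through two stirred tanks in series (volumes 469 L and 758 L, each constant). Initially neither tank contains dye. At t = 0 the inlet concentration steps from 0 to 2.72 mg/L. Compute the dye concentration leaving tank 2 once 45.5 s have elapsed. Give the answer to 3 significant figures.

Time constants: τᵢ = Vᵢ/Q for each well-mixed tank.
τ₁ = 469/24.2 = 19.380 s; τ₂ = 758/24.2 = 31.322 s.
Tank 1: C₁ = C_in(1 − e^(−t/τ₁)). Tank 2 (τ₁ ≠ τ₂): C₂ = C_in[1 − (τ₁ e^(−t/τ₁) − τ₂ e^(−t/τ₂))/(τ₁ − τ₂)].
At t = 45.5: e^(−t/τ₁) = 0.095583, e^(−t/τ₂) = 0.23395.
C₂ = 2.72·[1 − (19.380·0.095583 − 31.322·0.23395)/(-11.942)] = 2.72·0.54150 = 1.4729 mg/L.

1.47 mg/L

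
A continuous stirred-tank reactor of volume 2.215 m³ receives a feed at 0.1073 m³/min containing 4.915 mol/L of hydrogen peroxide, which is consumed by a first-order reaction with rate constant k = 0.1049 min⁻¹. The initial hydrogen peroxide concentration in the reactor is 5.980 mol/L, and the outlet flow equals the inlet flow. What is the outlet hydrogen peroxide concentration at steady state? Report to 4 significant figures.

V dC/dt = Q(C_in − C) − k V C.
At steady state: 0 = Q C_in − (Q + kV) C_ss, so C_ss = Q C_in/(Q + kV).
C_ss = 0.1073·4.915/(0.1073 + 0.1049·2.215) = 0.527380/0.339653 = 1.55270 mol/L.

1.553 mol/L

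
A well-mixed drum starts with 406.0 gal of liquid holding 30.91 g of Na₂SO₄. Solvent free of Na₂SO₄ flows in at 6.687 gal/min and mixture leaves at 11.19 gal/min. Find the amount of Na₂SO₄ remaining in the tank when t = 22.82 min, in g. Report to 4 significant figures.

14.97 g

Total volume: dV/dt = Q_in − Q_out = -4.50300 gal/min, so V(t) = 406.0 − 4.50300 t and V(22.82) = 303.242 gal.
Solute balance: dm/dt = 0 − Q_out C = −Q_out m/V(t).
Separate: dm/m = −Q_out dt/V(t) ⇒ ln(m/m₀) = −(Q_out/(Q_in−Q_out)) ln(V/V₀).
m = m₀ (V₀/V)^(Q_out/(Q_in−Q_out)) = 30.91 × (406.0/303.242)^(-2.48501) = 14.9677 g.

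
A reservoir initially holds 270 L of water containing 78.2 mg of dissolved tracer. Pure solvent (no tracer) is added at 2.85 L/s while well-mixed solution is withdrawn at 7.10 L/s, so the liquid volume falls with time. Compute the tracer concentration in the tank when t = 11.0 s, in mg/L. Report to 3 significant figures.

0.255 mg/L

Total volume: dV/dt = Q_in − Q_out = -4.2500 L/s, so V(t) = 270 − 4.2500 t and V(11.0) = 223.25 L.
No tracer enters, so dm/dt = −Q_out · (m/V).
dm/m = −Q_out dt/(V₀ − 4.2500 t); integrating gives ln(m/m₀) = −(Q_out/(Q_in−Q_out)) ln(V/V₀).
m = m₀ (V₀/V)^(Q_out/(Q_in−Q_out)) = 78.2 × (270/223.25)^(-1.6706) = 56.920 mg.
C = m/V = 56.920/223.25 = 0.25496 mg/L.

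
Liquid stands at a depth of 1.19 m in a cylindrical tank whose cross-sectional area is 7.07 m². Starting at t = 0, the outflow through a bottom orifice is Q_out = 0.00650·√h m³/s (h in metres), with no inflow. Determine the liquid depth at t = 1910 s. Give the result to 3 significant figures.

0.0453 m

A dh/dt = −Q_out = −0.00650 √h.
This is separable: 2 d(√h)/dt = −0.00650/A, so √h = √h₀ − (0.00650/(2A)) t.
√h = √1.19 − 0.00650·1910/(2·7.07) = 1.0909 − 0.87801 = 0.21287.
h = 0.21287² = 0.045312 m.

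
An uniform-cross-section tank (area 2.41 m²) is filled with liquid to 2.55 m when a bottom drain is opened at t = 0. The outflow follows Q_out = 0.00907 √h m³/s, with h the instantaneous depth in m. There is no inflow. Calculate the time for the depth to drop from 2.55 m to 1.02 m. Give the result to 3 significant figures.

312 s

With no inflow, A dh/dt = −0.00907 √h.
This is separable: 2 d(√h)/dt = −0.00907/A, so √h = √h₀ − (0.00907/(2A)) t.
t = 2A(√h₀ − √h)/0.00907 = 2·2.41·(√2.55 − √1.02)/0.00907
  = 4.8200 × (1.5969 − 1.0100) / 0.00907 = 311.90 s.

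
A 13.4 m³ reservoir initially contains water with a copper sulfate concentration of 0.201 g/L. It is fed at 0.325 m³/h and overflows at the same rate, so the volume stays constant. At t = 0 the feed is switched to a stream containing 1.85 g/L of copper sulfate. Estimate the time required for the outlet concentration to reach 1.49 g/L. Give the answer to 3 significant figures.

Species balance: V dC/dt = Q(C_in − C) ⇒ τ = V/Q = 41.231 h.
C(t) = C_in + (C₀ − C_in) e^(−t/τ). Set C = 1.49 and solve for t:
e^(−t/τ) = (C − C_in)/(C₀ − C_in) = (1.49 − 1.85)/(0.201 − 1.85) = 0.21831
t = −τ ln(…) = 41.231 × 1.5218 = 62.746 h.

62.7 h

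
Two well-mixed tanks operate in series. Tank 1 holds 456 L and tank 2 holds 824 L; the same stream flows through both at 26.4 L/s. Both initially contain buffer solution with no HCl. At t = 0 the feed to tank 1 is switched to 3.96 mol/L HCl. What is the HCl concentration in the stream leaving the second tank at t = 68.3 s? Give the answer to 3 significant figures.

3.06 mol/L

Species balance on tank i: dCᵢ/dt = (Cᵢ₋₁ − Cᵢ)/τᵢ with τᵢ = Vᵢ/Q.
τ₁ = 456/26.4 = 17.273 s; τ₂ = 824/26.4 = 31.212 s.
Solving the cascade with C₁(0)=C₂(0)=0 gives C₂(t) = C_in[1 − (τ₁ e^(−t/τ₁) − τ₂ e^(−t/τ₂))/(τ₁ − τ₂)].
At t = 68.3: e^(−t/τ₁) = 0.019174, e^(−t/τ₂) = 0.11211.
C₂ = 3.96·[1 − (17.273·0.019174 − 31.212·0.11211)/(-13.939)] = 3.96·0.77272 = 3.0600 mol/L.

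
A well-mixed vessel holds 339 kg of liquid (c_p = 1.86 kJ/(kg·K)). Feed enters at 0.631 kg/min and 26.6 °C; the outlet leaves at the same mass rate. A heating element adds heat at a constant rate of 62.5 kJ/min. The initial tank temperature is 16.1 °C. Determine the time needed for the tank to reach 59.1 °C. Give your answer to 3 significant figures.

603 min

Heat balance on the well-mixed liquid: M c_p dT/dt = ṁ c_p (T_in − T) + 62.5.
τ = M/ṁ = 537.24 min; T_ss = T_in + Q̇/(ṁ c_p) = 79.852 °C.
T(t) = T_ss + (T₀ − T_ss) e^(−t/τ). Set T = 59.1:
e^(−t/τ) = (59.1 − 79.852)/(16.1 − 79.852) = 0.32551
t = −537.24 · ln(0.32551) = 602.97 min.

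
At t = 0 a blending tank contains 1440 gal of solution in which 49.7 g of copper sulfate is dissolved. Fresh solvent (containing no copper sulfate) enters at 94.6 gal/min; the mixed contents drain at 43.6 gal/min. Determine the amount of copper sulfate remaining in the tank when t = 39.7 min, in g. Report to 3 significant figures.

Let m(t) be the amount of copper sulfate. Volume: V(t) = V₀ + (Q_in − Q_out) t = 1440 + 51.000 t; V(39.7) = 3464.7 gal.
Species balance (pure solvent in): dm/dt = −Q_out · m/V(t).
Separate: dm/m = −Q_out dt/V(t) ⇒ ln(m/m₀) = −(Q_out/(Q_in−Q_out)) ln(V/V₀).
m = m₀ (V₀/V)^(Q_out/(Q_in−Q_out)) = 49.7 × (1440/3464.7)^(0.85490) = 23.463 g.

23.5 g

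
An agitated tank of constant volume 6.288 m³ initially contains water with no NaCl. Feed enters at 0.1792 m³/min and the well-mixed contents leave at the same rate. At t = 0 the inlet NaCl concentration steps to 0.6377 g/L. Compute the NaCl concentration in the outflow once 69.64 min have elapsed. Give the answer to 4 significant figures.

Unsteady species balance (constant V, well mixed): V dC/dt = Q(C_in − C).
So dC/dt = (C_in − C)/τ with τ = V/Q = 6.288/0.1792 = 35.0893 min.
C approaches C_in exponentially: C(t) = C_in + (C₀ − C_in) e^(−t/τ).
C(69.64) = 0.6377 + (0 − 0.6377)·e^(−69.64/35.0893) = 0.6377 + (-0.637700)·0.137429 = 0.550062 g/L.

0.5501 g/L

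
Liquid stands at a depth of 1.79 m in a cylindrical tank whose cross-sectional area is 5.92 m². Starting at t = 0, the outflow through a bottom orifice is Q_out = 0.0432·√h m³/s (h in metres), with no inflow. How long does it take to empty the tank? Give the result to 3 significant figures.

A dh/dt = −Q_out = −0.0432 √h.
This is separable: 2 d(√h)/dt = −0.0432/A, so √h = √h₀ − (0.0432/(2A)) t.
Tank is empty when √h = 0: t_empty = 2A√h₀/0.0432.
t_empty = 2·5.92·√1.79/0.0432 = 11.840·1.3379/0.0432 = 366.69 s.

367 s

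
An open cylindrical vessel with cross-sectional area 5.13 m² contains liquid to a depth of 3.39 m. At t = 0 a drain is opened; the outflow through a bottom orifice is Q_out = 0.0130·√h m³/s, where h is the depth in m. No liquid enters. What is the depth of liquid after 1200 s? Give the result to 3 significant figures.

0.103 m

A dh/dt = −Q_out = −0.0130 √h.
Separate and integrate: 2(√h − √h₀) = −(0.0130/A) t.
√h = √3.39 − 0.0130·1200/(2·5.13) = 1.8412 − 1.5205 = 0.32073.
h = 0.32073² = 0.10287 m.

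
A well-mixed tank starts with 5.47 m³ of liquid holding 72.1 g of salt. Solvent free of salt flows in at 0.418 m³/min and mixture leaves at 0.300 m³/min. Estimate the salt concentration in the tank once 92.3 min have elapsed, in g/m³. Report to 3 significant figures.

0.272 g/m³

Let m(t) be the amount of salt. Volume: V(t) = V₀ + (Q_in − Q_out) t = 5.47 + 0.11800 t; V(92.3) = 16.361 m³.
Species balance (pure solvent in): dm/dt = −Q_out · m/V(t).
Separate: dm/m = −Q_out dt/V(t) ⇒ ln(m/m₀) = −(Q_out/(Q_in−Q_out)) ln(V/V₀).
m = m₀ (V₀/V)^(Q_out/(Q_in−Q_out)) = 72.1 × (5.47/16.361)^(2.5424) = 4.4483 g.
C = m/V = 4.4483/16.361 = 0.27188 g/m³.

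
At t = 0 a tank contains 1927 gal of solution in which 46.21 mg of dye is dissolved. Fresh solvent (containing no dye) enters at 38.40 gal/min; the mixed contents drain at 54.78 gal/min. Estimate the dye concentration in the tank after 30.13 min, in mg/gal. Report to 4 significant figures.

Total volume: dV/dt = Q_in − Q_out = -16.3800 gal/min, so V(t) = 1927 − 16.3800 t and V(30.13) = 1433.47 gal.
Solute balance: dm/dt = 0 − Q_out C = −Q_out m/V(t).
Separate: dm/m = −Q_out dt/V(t) ⇒ ln(m/m₀) = −(Q_out/(Q_in−Q_out)) ln(V/V₀).
m = m₀ (V₀/V)^(Q_out/(Q_in−Q_out)) = 46.21 × (1927/1433.47)^(-3.34432) = 17.1796 mg.
C = m/V = 17.1796/1433.47 = 0.0119847 mg/gal.

0.01198 mg/gal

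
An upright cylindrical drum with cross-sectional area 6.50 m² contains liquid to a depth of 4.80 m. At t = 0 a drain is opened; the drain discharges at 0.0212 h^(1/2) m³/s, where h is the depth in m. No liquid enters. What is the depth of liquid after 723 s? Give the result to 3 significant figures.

With no inflow, A dh/dt = −0.0212 √h.
This is separable: 2 d(√h)/dt = −0.0212/A, so √h = √h₀ − (0.0212/(2A)) t.
√h = √4.80 − 0.0212·723/(2·6.50) = 2.1909 − 1.1790 = 1.0118.
h = 1.0118² = 1.0238 m.

1.02 m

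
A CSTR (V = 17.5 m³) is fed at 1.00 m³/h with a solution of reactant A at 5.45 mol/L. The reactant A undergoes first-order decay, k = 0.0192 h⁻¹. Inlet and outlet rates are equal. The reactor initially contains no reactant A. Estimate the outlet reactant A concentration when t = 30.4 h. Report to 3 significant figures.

3.68 mol/L

V dC/dt = Q(C_in − C) − k V C.
This is linear with rate a = Q/V + k = 0.076343 h⁻¹.
C_ss = Q C_in/(Q + kV) = 4.0793 mol/L; C(t) = C_ss + (C₀ − C_ss) e^(−a t).
C(30.4) = 4.0793 + (-4.0793)·e^(−0.076343·30.4) = 4.0793 + (-4.0793)·0.098193 = 3.6788 mol/L.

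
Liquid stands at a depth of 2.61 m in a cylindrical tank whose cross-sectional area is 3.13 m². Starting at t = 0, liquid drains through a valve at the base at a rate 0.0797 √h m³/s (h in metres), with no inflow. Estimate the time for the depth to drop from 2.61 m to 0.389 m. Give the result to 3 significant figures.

77.9 s

With no inflow, A dh/dt = −0.0797 √h.
This is separable: 2 d(√h)/dt = −0.0797/A, so √h = √h₀ − (0.0797/(2A)) t.
t = 2A(√h₀ − √h)/0.0797 = 2·3.13·(√2.61 − √0.389)/0.0797
  = 6.2600 × (1.6155 − 0.62370) / 0.0797 = 77.904 s.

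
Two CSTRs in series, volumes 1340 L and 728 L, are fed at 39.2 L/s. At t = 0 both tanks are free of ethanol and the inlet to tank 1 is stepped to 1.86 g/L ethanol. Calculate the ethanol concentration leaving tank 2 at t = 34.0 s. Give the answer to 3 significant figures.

Each tank obeys Vᵢ dCᵢ/dt = Q(Cᵢ₋₁ − Cᵢ), so τᵢ = Vᵢ/Q.
τ₁ = 1340/39.2 = 34.184 s; τ₂ = 728/39.2 = 18.571 s.
Tank 1: C₁ = C_in(1 − e^(−t/τ₁)). Tank 2 (τ₁ ≠ τ₂): C₂ = C_in[1 − (τ₁ e^(−t/τ₁) − τ₂ e^(−t/τ₂))/(τ₁ − τ₂)].
At t = 34.0: e^(−t/τ₁) = 0.36986, e^(−t/τ₂) = 0.16029.
C₂ = 1.86·[1 − (34.184·0.36986 − 18.571·0.16029)/(15.612)] = 1.86·0.38084 = 0.70837 g/L.

0.708 g/L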